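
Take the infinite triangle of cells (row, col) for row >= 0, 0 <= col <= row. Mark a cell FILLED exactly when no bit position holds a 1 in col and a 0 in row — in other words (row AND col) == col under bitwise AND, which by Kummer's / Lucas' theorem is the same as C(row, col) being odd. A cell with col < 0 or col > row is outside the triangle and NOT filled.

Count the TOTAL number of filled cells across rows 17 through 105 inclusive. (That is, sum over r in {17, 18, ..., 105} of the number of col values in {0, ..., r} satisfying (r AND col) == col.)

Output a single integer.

Answer: 1264

Derivation:
r17=10001 pc2: +4 =4
r18=10010 pc2: +4 =8
r19=10011 pc3: +8 =16
r20=10100 pc2: +4 =20
r21=10101 pc3: +8 =28
r22=10110 pc3: +8 =36
r23=10111 pc4: +16 =52
r24=11000 pc2: +4 =56
r25=11001 pc3: +8 =64
r26=11010 pc3: +8 =72
r27=11011 pc4: +16 =88
r28=11100 pc3: +8 =96
r29=11101 pc4: +16 =112
r30=11110 pc4: +16 =128
r31=11111 pc5: +32 =160
r32=100000 pc1: +2 =162
r33=100001 pc2: +4 =166
r34=100010 pc2: +4 =170
r35=100011 pc3: +8 =178
r36=100100 pc2: +4 =182
r37=100101 pc3: +8 =190
r38=100110 pc3: +8 =198
r39=100111 pc4: +16 =214
r40=101000 pc2: +4 =218
r41=101001 pc3: +8 =226
r42=101010 pc3: +8 =234
r43=101011 pc4: +16 =250
r44=101100 pc3: +8 =258
r45=101101 pc4: +16 =274
r46=101110 pc4: +16 =290
r47=101111 pc5: +32 =322
r48=110000 pc2: +4 =326
r49=110001 pc3: +8 =334
r50=110010 pc3: +8 =342
r51=110011 pc4: +16 =358
r52=110100 pc3: +8 =366
r53=110101 pc4: +16 =382
r54=110110 pc4: +16 =398
r55=110111 pc5: +32 =430
r56=111000 pc3: +8 =438
r57=111001 pc4: +16 =454
r58=111010 pc4: +16 =470
r59=111011 pc5: +32 =502
r60=111100 pc4: +16 =518
r61=111101 pc5: +32 =550
r62=111110 pc5: +32 =582
r63=111111 pc6: +64 =646
r64=1000000 pc1: +2 =648
r65=1000001 pc2: +4 =652
r66=1000010 pc2: +4 =656
r67=1000011 pc3: +8 =664
r68=1000100 pc2: +4 =668
r69=1000101 pc3: +8 =676
r70=1000110 pc3: +8 =684
r71=1000111 pc4: +16 =700
r72=1001000 pc2: +4 =704
r73=1001001 pc3: +8 =712
r74=1001010 pc3: +8 =720
r75=1001011 pc4: +16 =736
r76=1001100 pc3: +8 =744
r77=1001101 pc4: +16 =760
r78=1001110 pc4: +16 =776
r79=1001111 pc5: +32 =808
r80=1010000 pc2: +4 =812
r81=1010001 pc3: +8 =820
r82=1010010 pc3: +8 =828
r83=1010011 pc4: +16 =844
r84=1010100 pc3: +8 =852
r85=1010101 pc4: +16 =868
r86=1010110 pc4: +16 =884
r87=1010111 pc5: +32 =916
r88=1011000 pc3: +8 =924
r89=1011001 pc4: +16 =940
r90=1011010 pc4: +16 =956
r91=1011011 pc5: +32 =988
r92=1011100 pc4: +16 =1004
r93=1011101 pc5: +32 =1036
r94=1011110 pc5: +32 =1068
r95=1011111 pc6: +64 =1132
r96=1100000 pc2: +4 =1136
r97=1100001 pc3: +8 =1144
r98=1100010 pc3: +8 =1152
r99=1100011 pc4: +16 =1168
r100=1100100 pc3: +8 =1176
r101=1100101 pc4: +16 =1192
r102=1100110 pc4: +16 =1208
r103=1100111 pc5: +32 =1240
r104=1101000 pc3: +8 =1248
r105=1101001 pc4: +16 =1264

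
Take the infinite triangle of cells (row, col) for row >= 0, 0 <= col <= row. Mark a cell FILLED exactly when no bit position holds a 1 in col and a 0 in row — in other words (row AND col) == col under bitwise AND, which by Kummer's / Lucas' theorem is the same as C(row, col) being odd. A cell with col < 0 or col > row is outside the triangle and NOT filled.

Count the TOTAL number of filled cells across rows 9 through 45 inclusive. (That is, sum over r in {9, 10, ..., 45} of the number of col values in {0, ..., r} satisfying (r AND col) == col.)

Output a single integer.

r9=1001 pc2: +4 =4
r10=1010 pc2: +4 =8
r11=1011 pc3: +8 =16
r12=1100 pc2: +4 =20
r13=1101 pc3: +8 =28
r14=1110 pc3: +8 =36
r15=1111 pc4: +16 =52
r16=10000 pc1: +2 =54
r17=10001 pc2: +4 =58
r18=10010 pc2: +4 =62
r19=10011 pc3: +8 =70
r20=10100 pc2: +4 =74
r21=10101 pc3: +8 =82
r22=10110 pc3: +8 =90
r23=10111 pc4: +16 =106
r24=11000 pc2: +4 =110
r25=11001 pc3: +8 =118
r26=11010 pc3: +8 =126
r27=11011 pc4: +16 =142
r28=11100 pc3: +8 =150
r29=11101 pc4: +16 =166
r30=11110 pc4: +16 =182
r31=11111 pc5: +32 =214
r32=100000 pc1: +2 =216
r33=100001 pc2: +4 =220
r34=100010 pc2: +4 =224
r35=100011 pc3: +8 =232
r36=100100 pc2: +4 =236
r37=100101 pc3: +8 =244
r38=100110 pc3: +8 =252
r39=100111 pc4: +16 =268
r40=101000 pc2: +4 =272
r41=101001 pc3: +8 =280
r42=101010 pc3: +8 =288
r43=101011 pc4: +16 =304
r44=101100 pc3: +8 =312
r45=101101 pc4: +16 =328

Answer: 328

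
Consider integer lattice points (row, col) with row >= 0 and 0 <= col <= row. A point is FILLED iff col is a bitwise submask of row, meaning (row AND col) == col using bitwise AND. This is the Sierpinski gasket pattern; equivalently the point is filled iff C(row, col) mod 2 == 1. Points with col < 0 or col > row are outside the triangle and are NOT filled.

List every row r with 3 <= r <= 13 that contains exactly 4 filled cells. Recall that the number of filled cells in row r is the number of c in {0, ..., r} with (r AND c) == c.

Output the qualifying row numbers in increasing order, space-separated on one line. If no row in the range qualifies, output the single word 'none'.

Answer: 3 5 6 9 10 12

Derivation:
Row r has 2^popcount(r) filled cells, so we need popcount(r) = log2(4) = 2.
Scan r = 3..13 and keep those with exactly 2 one-bits:
r=3=11 popcount=2 -> KEEP
r=4=100 popcount=1 -> skip
r=5=101 popcount=2 -> KEEP
r=6=110 popcount=2 -> KEEP
r=7=111 popcount=3 -> skip
r=8=1000 popcount=1 -> skip
r=9=1001 popcount=2 -> KEEP
r=10=1010 popcount=2 -> KEEP
r=11=1011 popcount=3 -> skip
r=12=1100 popcount=2 -> KEEP
r=13=1101 popcount=3 -> skip
Kept rows: 3 5 6 9 10 12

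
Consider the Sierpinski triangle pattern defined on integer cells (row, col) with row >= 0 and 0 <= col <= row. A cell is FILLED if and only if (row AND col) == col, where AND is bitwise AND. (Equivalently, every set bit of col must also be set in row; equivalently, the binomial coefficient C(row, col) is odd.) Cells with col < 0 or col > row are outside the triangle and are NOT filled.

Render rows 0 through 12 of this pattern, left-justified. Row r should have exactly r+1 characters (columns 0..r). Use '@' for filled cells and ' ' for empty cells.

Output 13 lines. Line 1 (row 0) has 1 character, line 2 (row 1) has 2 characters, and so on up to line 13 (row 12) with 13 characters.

Answer: @
@@
@ @
@@@@
@   @
@@  @@
@ @ @ @
@@@@@@@@
@       @
@@      @@
@ @     @ @
@@@@    @@@@
@   @   @   @

Derivation:
r0=0: @
r1=1: @@
r2=10: @ @
r3=11: @@@@
r4=100: @   @
r5=101: @@  @@
r6=110: @ @ @ @
r7=111: @@@@@@@@
r8=1000: @       @
r9=1001: @@      @@
r10=1010: @ @     @ @
r11=1011: @@@@    @@@@
r12=1100: @   @   @   @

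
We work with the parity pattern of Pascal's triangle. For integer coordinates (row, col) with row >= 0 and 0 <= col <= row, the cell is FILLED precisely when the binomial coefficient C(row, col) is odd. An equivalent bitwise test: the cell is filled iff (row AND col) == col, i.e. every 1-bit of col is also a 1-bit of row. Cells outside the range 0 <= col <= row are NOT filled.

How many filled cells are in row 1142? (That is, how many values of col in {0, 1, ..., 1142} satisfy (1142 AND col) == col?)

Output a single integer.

Answer: 64

Derivation:
1142 in binary = 10001110110
popcount(1142) = number of 1-bits in 10001110110 = 6
A col c satisfies (1142 AND c) == c iff every set bit of c is also set in 1142; each of the 6 set bits of 1142 can independently be on or off in c.
count = 2^6 = 64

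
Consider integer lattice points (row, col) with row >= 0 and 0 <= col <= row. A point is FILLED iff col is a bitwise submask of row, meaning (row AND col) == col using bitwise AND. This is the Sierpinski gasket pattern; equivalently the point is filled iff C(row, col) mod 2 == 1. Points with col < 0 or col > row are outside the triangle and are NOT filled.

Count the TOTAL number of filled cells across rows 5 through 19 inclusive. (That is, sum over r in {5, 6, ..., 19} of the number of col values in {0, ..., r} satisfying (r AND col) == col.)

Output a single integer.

r5=101 pc2: +4 =4
r6=110 pc2: +4 =8
r7=111 pc3: +8 =16
r8=1000 pc1: +2 =18
r9=1001 pc2: +4 =22
r10=1010 pc2: +4 =26
r11=1011 pc3: +8 =34
r12=1100 pc2: +4 =38
r13=1101 pc3: +8 =46
r14=1110 pc3: +8 =54
r15=1111 pc4: +16 =70
r16=10000 pc1: +2 =72
r17=10001 pc2: +4 =76
r18=10010 pc2: +4 =80
r19=10011 pc3: +8 =88

Answer: 88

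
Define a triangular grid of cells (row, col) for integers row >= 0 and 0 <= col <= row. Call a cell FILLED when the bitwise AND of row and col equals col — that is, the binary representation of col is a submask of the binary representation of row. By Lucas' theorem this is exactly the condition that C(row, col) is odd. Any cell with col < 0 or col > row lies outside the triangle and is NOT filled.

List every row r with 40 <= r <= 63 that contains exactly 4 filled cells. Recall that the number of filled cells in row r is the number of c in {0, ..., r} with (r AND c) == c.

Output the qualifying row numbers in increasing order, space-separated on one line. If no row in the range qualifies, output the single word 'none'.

Row r has 2^popcount(r) filled cells, so we need popcount(r) = log2(4) = 2.
Scan r = 40..63 and keep those with exactly 2 one-bits:
r=40=101000 popcount=2 -> KEEP
r=41=101001 popcount=3 -> skip
r=42=101010 popcount=3 -> skip
r=43=101011 popcount=4 -> skip
r=44=101100 popcount=3 -> skip
r=45=101101 popcount=4 -> skip
r=46=101110 popcount=4 -> skip
r=47=101111 popcount=5 -> skip
r=48=110000 popcount=2 -> KEEP
r=49=110001 popcount=3 -> skip
r=50=110010 popcount=3 -> skip
r=51=110011 popcount=4 -> skip
r=52=110100 popcount=3 -> skip
r=53=110101 popcount=4 -> skip
r=54=110110 popcount=4 -> skip
r=55=110111 popcount=5 -> skip
r=56=111000 popcount=3 -> skip
r=57=111001 popcount=4 -> skip
r=58=111010 popcount=4 -> skip
r=59=111011 popcount=5 -> skip
r=60=111100 popcount=4 -> skip
r=61=111101 popcount=5 -> skip
r=62=111110 popcount=5 -> skip
r=63=111111 popcount=6 -> skip
Kept rows: 40 48

Answer: 40 48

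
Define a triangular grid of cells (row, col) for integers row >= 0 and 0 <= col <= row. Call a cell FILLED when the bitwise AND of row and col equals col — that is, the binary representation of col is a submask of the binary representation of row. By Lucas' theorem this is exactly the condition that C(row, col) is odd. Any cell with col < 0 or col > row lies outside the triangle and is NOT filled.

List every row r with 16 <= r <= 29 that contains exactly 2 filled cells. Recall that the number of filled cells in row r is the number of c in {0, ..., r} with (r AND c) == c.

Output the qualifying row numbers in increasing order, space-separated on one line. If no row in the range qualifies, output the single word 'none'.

Answer: 16

Derivation:
Row r has 2^popcount(r) filled cells, so we need popcount(r) = log2(2) = 1.
Scan r = 16..29 and keep those with exactly 1 one-bits:
r=16=10000 popcount=1 -> KEEP
r=17=10001 popcount=2 -> skip
r=18=10010 popcount=2 -> skip
r=19=10011 popcount=3 -> skip
r=20=10100 popcount=2 -> skip
r=21=10101 popcount=3 -> skip
r=22=10110 popcount=3 -> skip
r=23=10111 popcount=4 -> skip
r=24=11000 popcount=2 -> skip
r=25=11001 popcount=3 -> skip
r=26=11010 popcount=3 -> skip
r=27=11011 popcount=4 -> skip
r=28=11100 popcount=3 -> skip
r=29=11101 popcount=4 -> skip
Kept rows: 16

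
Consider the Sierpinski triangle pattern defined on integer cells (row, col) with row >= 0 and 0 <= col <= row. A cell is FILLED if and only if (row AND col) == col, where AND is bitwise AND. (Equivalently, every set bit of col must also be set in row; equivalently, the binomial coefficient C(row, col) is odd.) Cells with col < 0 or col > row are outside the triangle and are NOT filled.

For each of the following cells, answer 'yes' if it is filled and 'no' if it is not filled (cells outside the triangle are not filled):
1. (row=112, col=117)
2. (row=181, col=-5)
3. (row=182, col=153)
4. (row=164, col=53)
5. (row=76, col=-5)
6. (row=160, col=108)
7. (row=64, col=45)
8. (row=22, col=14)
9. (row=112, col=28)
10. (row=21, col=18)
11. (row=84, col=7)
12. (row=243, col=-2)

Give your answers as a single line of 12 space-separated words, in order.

(112,117): col outside [0, 112] -> not filled
(181,-5): col outside [0, 181] -> not filled
(182,153): row=0b10110110, col=0b10011001, row AND col = 0b10010000 = 144; 144 != 153 -> empty
(164,53): row=0b10100100, col=0b110101, row AND col = 0b100100 = 36; 36 != 53 -> empty
(76,-5): col outside [0, 76] -> not filled
(160,108): row=0b10100000, col=0b1101100, row AND col = 0b100000 = 32; 32 != 108 -> empty
(64,45): row=0b1000000, col=0b101101, row AND col = 0b0 = 0; 0 != 45 -> empty
(22,14): row=0b10110, col=0b1110, row AND col = 0b110 = 6; 6 != 14 -> empty
(112,28): row=0b1110000, col=0b11100, row AND col = 0b10000 = 16; 16 != 28 -> empty
(21,18): row=0b10101, col=0b10010, row AND col = 0b10000 = 16; 16 != 18 -> empty
(84,7): row=0b1010100, col=0b111, row AND col = 0b100 = 4; 4 != 7 -> empty
(243,-2): col outside [0, 243] -> not filled

Answer: no no no no no no no no no no no no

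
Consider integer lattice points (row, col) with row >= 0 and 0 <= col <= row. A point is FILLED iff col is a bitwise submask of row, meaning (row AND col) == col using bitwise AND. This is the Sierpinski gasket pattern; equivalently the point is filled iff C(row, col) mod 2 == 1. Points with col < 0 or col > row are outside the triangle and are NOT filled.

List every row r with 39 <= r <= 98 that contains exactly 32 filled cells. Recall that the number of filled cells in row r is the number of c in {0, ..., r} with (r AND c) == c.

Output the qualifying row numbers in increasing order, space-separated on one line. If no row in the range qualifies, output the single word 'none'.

Answer: 47 55 59 61 62 79 87 91 93 94

Derivation:
Row r has 2^popcount(r) filled cells, so we need popcount(r) = log2(32) = 5.
Scan r = 39..98 and keep those with exactly 5 one-bits:
r=39=100111 popcount=4 -> skip
r=40=101000 popcount=2 -> skip
r=41=101001 popcount=3 -> skip
r=42=101010 popcount=3 -> skip
r=43=101011 popcount=4 -> skip
r=44=101100 popcount=3 -> skip
r=45=101101 popcount=4 -> skip
r=46=101110 popcount=4 -> skip
r=47=101111 popcount=5 -> KEEP
r=48=110000 popcount=2 -> skip
r=49=110001 popcount=3 -> skip
r=50=110010 popcount=3 -> skip
r=51=110011 popcount=4 -> skip
r=52=110100 popcount=3 -> skip
r=53=110101 popcount=4 -> skip
r=54=110110 popcount=4 -> skip
r=55=110111 popcount=5 -> KEEP
r=56=111000 popcount=3 -> skip
r=57=111001 popcount=4 -> skip
r=58=111010 popcount=4 -> skip
r=59=111011 popcount=5 -> KEEP
r=60=111100 popcount=4 -> skip
r=61=111101 popcount=5 -> KEEP
r=62=111110 popcount=5 -> KEEP
r=63=111111 popcount=6 -> skip
r=64=1000000 popcount=1 -> skip
r=65=1000001 popcount=2 -> skip
r=66=1000010 popcount=2 -> skip
r=67=1000011 popcount=3 -> skip
r=68=1000100 popcount=2 -> skip
r=69=1000101 popcount=3 -> skip
r=70=1000110 popcount=3 -> skip
r=71=1000111 popcount=4 -> skip
r=72=1001000 popcount=2 -> skip
r=73=1001001 popcount=3 -> skip
r=74=1001010 popcount=3 -> skip
r=75=1001011 popcount=4 -> skip
r=76=1001100 popcount=3 -> skip
r=77=1001101 popcount=4 -> skip
r=78=1001110 popcount=4 -> skip
r=79=1001111 popcount=5 -> KEEP
r=80=1010000 popcount=2 -> skip
r=81=1010001 popcount=3 -> skip
r=82=1010010 popcount=3 -> skip
r=83=1010011 popcount=4 -> skip
r=84=1010100 popcount=3 -> skip
r=85=1010101 popcount=4 -> skip
r=86=1010110 popcount=4 -> skip
r=87=1010111 popcount=5 -> KEEP
r=88=1011000 popcount=3 -> skip
r=89=1011001 popcount=4 -> skip
r=90=1011010 popcount=4 -> skip
r=91=1011011 popcount=5 -> KEEP
r=92=1011100 popcount=4 -> skip
r=93=1011101 popcount=5 -> KEEP
r=94=1011110 popcount=5 -> KEEP
r=95=1011111 popcount=6 -> skip
r=96=1100000 popcount=2 -> skip
r=97=1100001 popcount=3 -> skip
r=98=1100010 popcount=3 -> skip
Kept rows: 47 55 59 61 62 79 87 91 93 94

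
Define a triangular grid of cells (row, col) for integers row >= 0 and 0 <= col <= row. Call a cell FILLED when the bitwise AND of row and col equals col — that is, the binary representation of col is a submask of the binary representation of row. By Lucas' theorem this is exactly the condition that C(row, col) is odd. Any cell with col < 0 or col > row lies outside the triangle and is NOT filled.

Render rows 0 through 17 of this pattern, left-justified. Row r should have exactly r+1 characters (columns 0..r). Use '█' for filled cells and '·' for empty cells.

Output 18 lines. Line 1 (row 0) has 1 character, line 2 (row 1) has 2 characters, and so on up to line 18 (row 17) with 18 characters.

Answer: █
██
█·█
████
█···█
██··██
█·█·█·█
████████
█·······█
██······██
█·█·····█·█
████····████
█···█···█···█
██··██··██··██
█·█·█·█·█·█·█·█
████████████████
█···············█
██··············██

Derivation:
r0=0: █
r1=1: ██
r2=10: █·█
r3=11: ████
r4=100: █···█
r5=101: ██··██
r6=110: █·█·█·█
r7=111: ████████
r8=1000: █·······█
r9=1001: ██······██
r10=1010: █·█·····█·█
r11=1011: ████····████
r12=1100: █···█···█···█
r13=1101: ██··██··██··██
r14=1110: █·█·█·█·█·█·█·█
r15=1111: ████████████████
r16=10000: █···············█
r17=10001: ██··············██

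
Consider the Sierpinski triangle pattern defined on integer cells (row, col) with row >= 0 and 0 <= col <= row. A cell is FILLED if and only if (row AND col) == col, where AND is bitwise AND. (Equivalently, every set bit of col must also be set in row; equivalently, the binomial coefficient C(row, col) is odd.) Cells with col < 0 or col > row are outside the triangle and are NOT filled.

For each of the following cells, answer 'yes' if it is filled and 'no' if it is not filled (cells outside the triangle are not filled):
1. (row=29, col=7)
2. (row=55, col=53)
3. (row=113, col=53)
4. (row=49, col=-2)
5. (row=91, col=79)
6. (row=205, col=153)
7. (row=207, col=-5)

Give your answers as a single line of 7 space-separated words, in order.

(29,7): row=0b11101, col=0b111, row AND col = 0b101 = 5; 5 != 7 -> empty
(55,53): row=0b110111, col=0b110101, row AND col = 0b110101 = 53; 53 == 53 -> filled
(113,53): row=0b1110001, col=0b110101, row AND col = 0b110001 = 49; 49 != 53 -> empty
(49,-2): col outside [0, 49] -> not filled
(91,79): row=0b1011011, col=0b1001111, row AND col = 0b1001011 = 75; 75 != 79 -> empty
(205,153): row=0b11001101, col=0b10011001, row AND col = 0b10001001 = 137; 137 != 153 -> empty
(207,-5): col outside [0, 207] -> not filled

Answer: no yes no no no no no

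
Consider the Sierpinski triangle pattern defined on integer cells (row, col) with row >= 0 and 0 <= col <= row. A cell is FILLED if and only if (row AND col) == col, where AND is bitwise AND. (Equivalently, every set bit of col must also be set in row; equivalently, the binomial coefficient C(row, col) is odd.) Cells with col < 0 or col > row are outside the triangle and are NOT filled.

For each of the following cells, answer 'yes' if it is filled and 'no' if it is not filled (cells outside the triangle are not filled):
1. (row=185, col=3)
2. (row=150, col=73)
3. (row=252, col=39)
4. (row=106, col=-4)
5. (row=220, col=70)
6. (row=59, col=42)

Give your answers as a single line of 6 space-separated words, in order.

Answer: no no no no no yes

Derivation:
(185,3): row=0b10111001, col=0b11, row AND col = 0b1 = 1; 1 != 3 -> empty
(150,73): row=0b10010110, col=0b1001001, row AND col = 0b0 = 0; 0 != 73 -> empty
(252,39): row=0b11111100, col=0b100111, row AND col = 0b100100 = 36; 36 != 39 -> empty
(106,-4): col outside [0, 106] -> not filled
(220,70): row=0b11011100, col=0b1000110, row AND col = 0b1000100 = 68; 68 != 70 -> empty
(59,42): row=0b111011, col=0b101010, row AND col = 0b101010 = 42; 42 == 42 -> filled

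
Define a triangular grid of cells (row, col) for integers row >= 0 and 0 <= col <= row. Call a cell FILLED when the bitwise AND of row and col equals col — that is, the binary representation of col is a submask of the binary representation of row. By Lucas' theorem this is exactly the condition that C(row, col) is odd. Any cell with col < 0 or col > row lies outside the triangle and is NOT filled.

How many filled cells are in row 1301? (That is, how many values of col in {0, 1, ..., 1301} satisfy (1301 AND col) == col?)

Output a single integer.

1301 in binary = 10100010101
popcount(1301) = number of 1-bits in 10100010101 = 5
A col c satisfies (1301 AND c) == c iff every set bit of c is also set in 1301; each of the 5 set bits of 1301 can independently be on or off in c.
count = 2^5 = 32

Answer: 32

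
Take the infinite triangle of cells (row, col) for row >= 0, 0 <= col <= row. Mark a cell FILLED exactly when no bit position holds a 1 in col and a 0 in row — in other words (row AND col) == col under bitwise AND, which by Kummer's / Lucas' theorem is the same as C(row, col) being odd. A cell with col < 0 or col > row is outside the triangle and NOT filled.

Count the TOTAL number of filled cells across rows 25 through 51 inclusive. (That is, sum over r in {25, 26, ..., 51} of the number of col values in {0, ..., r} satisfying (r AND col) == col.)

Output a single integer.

r25=11001 pc3: +8 =8
r26=11010 pc3: +8 =16
r27=11011 pc4: +16 =32
r28=11100 pc3: +8 =40
r29=11101 pc4: +16 =56
r30=11110 pc4: +16 =72
r31=11111 pc5: +32 =104
r32=100000 pc1: +2 =106
r33=100001 pc2: +4 =110
r34=100010 pc2: +4 =114
r35=100011 pc3: +8 =122
r36=100100 pc2: +4 =126
r37=100101 pc3: +8 =134
r38=100110 pc3: +8 =142
r39=100111 pc4: +16 =158
r40=101000 pc2: +4 =162
r41=101001 pc3: +8 =170
r42=101010 pc3: +8 =178
r43=101011 pc4: +16 =194
r44=101100 pc3: +8 =202
r45=101101 pc4: +16 =218
r46=101110 pc4: +16 =234
r47=101111 pc5: +32 =266
r48=110000 pc2: +4 =270
r49=110001 pc3: +8 =278
r50=110010 pc3: +8 =286
r51=110011 pc4: +16 =302

Answer: 302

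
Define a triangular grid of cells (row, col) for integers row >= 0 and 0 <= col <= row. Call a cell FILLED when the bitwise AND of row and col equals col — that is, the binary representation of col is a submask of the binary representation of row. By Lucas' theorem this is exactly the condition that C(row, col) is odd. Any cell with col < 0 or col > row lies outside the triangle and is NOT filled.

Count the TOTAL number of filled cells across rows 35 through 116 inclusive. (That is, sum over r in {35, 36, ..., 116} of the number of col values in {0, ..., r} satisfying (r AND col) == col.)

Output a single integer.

r35=100011 pc3: +8 =8
r36=100100 pc2: +4 =12
r37=100101 pc3: +8 =20
r38=100110 pc3: +8 =28
r39=100111 pc4: +16 =44
r40=101000 pc2: +4 =48
r41=101001 pc3: +8 =56
r42=101010 pc3: +8 =64
r43=101011 pc4: +16 =80
r44=101100 pc3: +8 =88
r45=101101 pc4: +16 =104
r46=101110 pc4: +16 =120
r47=101111 pc5: +32 =152
r48=110000 pc2: +4 =156
r49=110001 pc3: +8 =164
r50=110010 pc3: +8 =172
r51=110011 pc4: +16 =188
r52=110100 pc3: +8 =196
r53=110101 pc4: +16 =212
r54=110110 pc4: +16 =228
r55=110111 pc5: +32 =260
r56=111000 pc3: +8 =268
r57=111001 pc4: +16 =284
r58=111010 pc4: +16 =300
r59=111011 pc5: +32 =332
r60=111100 pc4: +16 =348
r61=111101 pc5: +32 =380
r62=111110 pc5: +32 =412
r63=111111 pc6: +64 =476
r64=1000000 pc1: +2 =478
r65=1000001 pc2: +4 =482
r66=1000010 pc2: +4 =486
r67=1000011 pc3: +8 =494
r68=1000100 pc2: +4 =498
r69=1000101 pc3: +8 =506
r70=1000110 pc3: +8 =514
r71=1000111 pc4: +16 =530
r72=1001000 pc2: +4 =534
r73=1001001 pc3: +8 =542
r74=1001010 pc3: +8 =550
r75=1001011 pc4: +16 =566
r76=1001100 pc3: +8 =574
r77=1001101 pc4: +16 =590
r78=1001110 pc4: +16 =606
r79=1001111 pc5: +32 =638
r80=1010000 pc2: +4 =642
r81=1010001 pc3: +8 =650
r82=1010010 pc3: +8 =658
r83=1010011 pc4: +16 =674
r84=1010100 pc3: +8 =682
r85=1010101 pc4: +16 =698
r86=1010110 pc4: +16 =714
r87=1010111 pc5: +32 =746
r88=1011000 pc3: +8 =754
r89=1011001 pc4: +16 =770
r90=1011010 pc4: +16 =786
r91=1011011 pc5: +32 =818
r92=1011100 pc4: +16 =834
r93=1011101 pc5: +32 =866
r94=1011110 pc5: +32 =898
r95=1011111 pc6: +64 =962
r96=1100000 pc2: +4 =966
r97=1100001 pc3: +8 =974
r98=1100010 pc3: +8 =982
r99=1100011 pc4: +16 =998
r100=1100100 pc3: +8 =1006
r101=1100101 pc4: +16 =1022
r102=1100110 pc4: +16 =1038
r103=1100111 pc5: +32 =1070
r104=1101000 pc3: +8 =1078
r105=1101001 pc4: +16 =1094
r106=1101010 pc4: +16 =1110
r107=1101011 pc5: +32 =1142
r108=1101100 pc4: +16 =1158
r109=1101101 pc5: +32 =1190
r110=1101110 pc5: +32 =1222
r111=1101111 pc6: +64 =1286
r112=1110000 pc3: +8 =1294
r113=1110001 pc4: +16 =1310
r114=1110010 pc4: +16 =1326
r115=1110011 pc5: +32 =1358
r116=1110100 pc4: +16 =1374

Answer: 1374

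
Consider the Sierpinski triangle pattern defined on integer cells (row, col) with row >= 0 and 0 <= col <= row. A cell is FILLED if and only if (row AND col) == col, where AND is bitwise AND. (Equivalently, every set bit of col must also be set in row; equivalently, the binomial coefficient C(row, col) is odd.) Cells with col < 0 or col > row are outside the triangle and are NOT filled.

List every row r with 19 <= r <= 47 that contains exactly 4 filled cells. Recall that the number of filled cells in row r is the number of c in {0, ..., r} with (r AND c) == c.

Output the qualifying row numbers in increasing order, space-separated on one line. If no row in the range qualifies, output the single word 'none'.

Answer: 20 24 33 34 36 40

Derivation:
Row r has 2^popcount(r) filled cells, so we need popcount(r) = log2(4) = 2.
Scan r = 19..47 and keep those with exactly 2 one-bits:
r=19=10011 popcount=3 -> skip
r=20=10100 popcount=2 -> KEEP
r=21=10101 popcount=3 -> skip
r=22=10110 popcount=3 -> skip
r=23=10111 popcount=4 -> skip
r=24=11000 popcount=2 -> KEEP
r=25=11001 popcount=3 -> skip
r=26=11010 popcount=3 -> skip
r=27=11011 popcount=4 -> skip
r=28=11100 popcount=3 -> skip
r=29=11101 popcount=4 -> skip
r=30=11110 popcount=4 -> skip
r=31=11111 popcount=5 -> skip
r=32=100000 popcount=1 -> skip
r=33=100001 popcount=2 -> KEEP
r=34=100010 popcount=2 -> KEEP
r=35=100011 popcount=3 -> skip
r=36=100100 popcount=2 -> KEEP
r=37=100101 popcount=3 -> skip
r=38=100110 popcount=3 -> skip
r=39=100111 popcount=4 -> skip
r=40=101000 popcount=2 -> KEEP
r=41=101001 popcount=3 -> skip
r=42=101010 popcount=3 -> skip
r=43=101011 popcount=4 -> skip
r=44=101100 popcount=3 -> skip
r=45=101101 popcount=4 -> skip
r=46=101110 popcount=4 -> skip
r=47=101111 popcount=5 -> skip
Kept rows: 20 24 33 34 36 40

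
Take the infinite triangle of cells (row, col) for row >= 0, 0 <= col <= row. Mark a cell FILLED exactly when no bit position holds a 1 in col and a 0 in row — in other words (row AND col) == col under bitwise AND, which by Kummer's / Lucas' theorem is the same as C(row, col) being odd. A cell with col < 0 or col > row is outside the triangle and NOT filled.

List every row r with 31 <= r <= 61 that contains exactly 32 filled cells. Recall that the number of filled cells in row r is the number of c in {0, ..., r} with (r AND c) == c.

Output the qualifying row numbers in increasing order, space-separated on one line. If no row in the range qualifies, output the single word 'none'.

Row r has 2^popcount(r) filled cells, so we need popcount(r) = log2(32) = 5.
Scan r = 31..61 and keep those with exactly 5 one-bits:
r=31=11111 popcount=5 -> KEEP
r=32=100000 popcount=1 -> skip
r=33=100001 popcount=2 -> skip
r=34=100010 popcount=2 -> skip
r=35=100011 popcount=3 -> skip
r=36=100100 popcount=2 -> skip
r=37=100101 popcount=3 -> skip
r=38=100110 popcount=3 -> skip
r=39=100111 popcount=4 -> skip
r=40=101000 popcount=2 -> skip
r=41=101001 popcount=3 -> skip
r=42=101010 popcount=3 -> skip
r=43=101011 popcount=4 -> skip
r=44=101100 popcount=3 -> skip
r=45=101101 popcount=4 -> skip
r=46=101110 popcount=4 -> skip
r=47=101111 popcount=5 -> KEEP
r=48=110000 popcount=2 -> skip
r=49=110001 popcount=3 -> skip
r=50=110010 popcount=3 -> skip
r=51=110011 popcount=4 -> skip
r=52=110100 popcount=3 -> skip
r=53=110101 popcount=4 -> skip
r=54=110110 popcount=4 -> skip
r=55=110111 popcount=5 -> KEEP
r=56=111000 popcount=3 -> skip
r=57=111001 popcount=4 -> skip
r=58=111010 popcount=4 -> skip
r=59=111011 popcount=5 -> KEEP
r=60=111100 popcount=4 -> skip
r=61=111101 popcount=5 -> KEEP
Kept rows: 31 47 55 59 61

Answer: 31 47 55 59 61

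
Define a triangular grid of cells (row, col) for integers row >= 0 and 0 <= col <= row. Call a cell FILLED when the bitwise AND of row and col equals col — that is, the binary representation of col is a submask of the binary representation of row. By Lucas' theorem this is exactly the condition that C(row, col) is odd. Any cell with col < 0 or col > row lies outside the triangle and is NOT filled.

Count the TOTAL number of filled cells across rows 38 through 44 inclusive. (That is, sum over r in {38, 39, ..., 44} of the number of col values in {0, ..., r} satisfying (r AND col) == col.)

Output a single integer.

Answer: 68

Derivation:
r38=100110 pc3: +8 =8
r39=100111 pc4: +16 =24
r40=101000 pc2: +4 =28
r41=101001 pc3: +8 =36
r42=101010 pc3: +8 =44
r43=101011 pc4: +16 =60
r44=101100 pc3: +8 =68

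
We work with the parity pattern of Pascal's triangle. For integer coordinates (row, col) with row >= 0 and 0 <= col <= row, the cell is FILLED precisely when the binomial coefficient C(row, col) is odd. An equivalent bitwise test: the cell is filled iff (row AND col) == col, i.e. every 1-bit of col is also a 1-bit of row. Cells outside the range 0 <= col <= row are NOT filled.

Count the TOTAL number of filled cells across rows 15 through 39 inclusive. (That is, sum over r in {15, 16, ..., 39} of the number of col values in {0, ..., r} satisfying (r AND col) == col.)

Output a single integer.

r15=1111 pc4: +16 =16
r16=10000 pc1: +2 =18
r17=10001 pc2: +4 =22
r18=10010 pc2: +4 =26
r19=10011 pc3: +8 =34
r20=10100 pc2: +4 =38
r21=10101 pc3: +8 =46
r22=10110 pc3: +8 =54
r23=10111 pc4: +16 =70
r24=11000 pc2: +4 =74
r25=11001 pc3: +8 =82
r26=11010 pc3: +8 =90
r27=11011 pc4: +16 =106
r28=11100 pc3: +8 =114
r29=11101 pc4: +16 =130
r30=11110 pc4: +16 =146
r31=11111 pc5: +32 =178
r32=100000 pc1: +2 =180
r33=100001 pc2: +4 =184
r34=100010 pc2: +4 =188
r35=100011 pc3: +8 =196
r36=100100 pc2: +4 =200
r37=100101 pc3: +8 =208
r38=100110 pc3: +8 =216
r39=100111 pc4: +16 =232

Answer: 232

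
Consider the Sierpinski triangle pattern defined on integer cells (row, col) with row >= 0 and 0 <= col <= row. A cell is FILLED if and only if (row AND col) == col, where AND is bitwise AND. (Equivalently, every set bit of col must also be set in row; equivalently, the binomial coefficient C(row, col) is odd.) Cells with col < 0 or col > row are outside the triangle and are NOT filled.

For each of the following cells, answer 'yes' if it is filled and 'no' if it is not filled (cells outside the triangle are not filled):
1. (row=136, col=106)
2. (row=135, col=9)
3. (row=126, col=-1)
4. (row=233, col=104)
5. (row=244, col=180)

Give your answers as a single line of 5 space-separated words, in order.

Answer: no no no yes yes

Derivation:
(136,106): row=0b10001000, col=0b1101010, row AND col = 0b1000 = 8; 8 != 106 -> empty
(135,9): row=0b10000111, col=0b1001, row AND col = 0b1 = 1; 1 != 9 -> empty
(126,-1): col outside [0, 126] -> not filled
(233,104): row=0b11101001, col=0b1101000, row AND col = 0b1101000 = 104; 104 == 104 -> filled
(244,180): row=0b11110100, col=0b10110100, row AND col = 0b10110100 = 180; 180 == 180 -> filled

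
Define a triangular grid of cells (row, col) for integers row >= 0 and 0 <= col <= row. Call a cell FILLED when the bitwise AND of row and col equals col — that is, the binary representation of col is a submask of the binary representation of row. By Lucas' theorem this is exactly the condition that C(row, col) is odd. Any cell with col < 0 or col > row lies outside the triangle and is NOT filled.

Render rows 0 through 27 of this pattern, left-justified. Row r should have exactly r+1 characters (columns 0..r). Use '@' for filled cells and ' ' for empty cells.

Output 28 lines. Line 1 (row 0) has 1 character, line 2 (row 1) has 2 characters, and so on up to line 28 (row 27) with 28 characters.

Answer: @
@@
@ @
@@@@
@   @
@@  @@
@ @ @ @
@@@@@@@@
@       @
@@      @@
@ @     @ @
@@@@    @@@@
@   @   @   @
@@  @@  @@  @@
@ @ @ @ @ @ @ @
@@@@@@@@@@@@@@@@
@               @
@@              @@
@ @             @ @
@@@@            @@@@
@   @           @   @
@@  @@          @@  @@
@ @ @ @         @ @ @ @
@@@@@@@@        @@@@@@@@
@       @       @       @
@@      @@      @@      @@
@ @     @ @     @ @     @ @
@@@@    @@@@    @@@@    @@@@

Derivation:
r0=0: @
r1=1: @@
r2=10: @ @
r3=11: @@@@
r4=100: @   @
r5=101: @@  @@
r6=110: @ @ @ @
r7=111: @@@@@@@@
r8=1000: @       @
r9=1001: @@      @@
r10=1010: @ @     @ @
r11=1011: @@@@    @@@@
r12=1100: @   @   @   @
r13=1101: @@  @@  @@  @@
r14=1110: @ @ @ @ @ @ @ @
r15=1111: @@@@@@@@@@@@@@@@
r16=10000: @               @
r17=10001: @@              @@
r18=10010: @ @             @ @
r19=10011: @@@@            @@@@
r20=10100: @   @           @   @
r21=10101: @@  @@          @@  @@
r22=10110: @ @ @ @         @ @ @ @
r23=10111: @@@@@@@@        @@@@@@@@
r24=11000: @       @       @       @
r25=11001: @@      @@      @@      @@
r26=11010: @ @     @ @     @ @     @ @
r27=11011: @@@@    @@@@    @@@@    @@@@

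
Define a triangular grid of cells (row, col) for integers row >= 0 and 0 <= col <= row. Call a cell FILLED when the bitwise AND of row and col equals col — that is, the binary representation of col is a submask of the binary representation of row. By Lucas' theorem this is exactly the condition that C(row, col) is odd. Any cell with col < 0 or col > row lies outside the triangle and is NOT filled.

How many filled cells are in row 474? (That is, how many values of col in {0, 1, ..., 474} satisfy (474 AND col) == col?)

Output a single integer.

474 in binary = 111011010
popcount(474) = number of 1-bits in 111011010 = 6
A col c satisfies (474 AND c) == c iff every set bit of c is also set in 474; each of the 6 set bits of 474 can independently be on or off in c.
count = 2^6 = 64

Answer: 64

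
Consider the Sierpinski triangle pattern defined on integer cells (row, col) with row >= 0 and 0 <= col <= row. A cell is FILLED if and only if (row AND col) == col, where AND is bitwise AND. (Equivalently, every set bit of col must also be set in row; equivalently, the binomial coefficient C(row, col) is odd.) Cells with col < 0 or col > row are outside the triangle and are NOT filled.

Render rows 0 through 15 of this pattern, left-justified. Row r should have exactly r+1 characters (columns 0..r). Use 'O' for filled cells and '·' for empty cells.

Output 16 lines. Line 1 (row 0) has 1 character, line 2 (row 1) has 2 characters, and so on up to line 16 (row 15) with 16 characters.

Answer: O
OO
O·O
OOOO
O···O
OO··OO
O·O·O·O
OOOOOOOO
O·······O
OO······OO
O·O·····O·O
OOOO····OOOO
O···O···O···O
OO··OO··OO··OO
O·O·O·O·O·O·O·O
OOOOOOOOOOOOOOOO

Derivation:
r0=0: O
r1=1: OO
r2=10: O·O
r3=11: OOOO
r4=100: O···O
r5=101: OO··OO
r6=110: O·O·O·O
r7=111: OOOOOOOO
r8=1000: O·······O
r9=1001: OO······OO
r10=1010: O·O·····O·O
r11=1011: OOOO····OOOO
r12=1100: O···O···O···O
r13=1101: OO··OO··OO··OO
r14=1110: O·O·O·O·O·O·O·O
r15=1111: OOOOOOOOOOOOOOOO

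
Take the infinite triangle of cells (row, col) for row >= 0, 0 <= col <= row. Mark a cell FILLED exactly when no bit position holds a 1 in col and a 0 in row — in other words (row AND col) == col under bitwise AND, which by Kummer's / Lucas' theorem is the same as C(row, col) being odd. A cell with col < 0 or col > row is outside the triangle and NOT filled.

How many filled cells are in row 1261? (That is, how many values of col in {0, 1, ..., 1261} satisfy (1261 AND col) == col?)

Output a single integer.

Answer: 128

Derivation:
1261 in binary = 10011101101
popcount(1261) = number of 1-bits in 10011101101 = 7
A col c satisfies (1261 AND c) == c iff every set bit of c is also set in 1261; each of the 7 set bits of 1261 can independently be on or off in c.
count = 2^7 = 128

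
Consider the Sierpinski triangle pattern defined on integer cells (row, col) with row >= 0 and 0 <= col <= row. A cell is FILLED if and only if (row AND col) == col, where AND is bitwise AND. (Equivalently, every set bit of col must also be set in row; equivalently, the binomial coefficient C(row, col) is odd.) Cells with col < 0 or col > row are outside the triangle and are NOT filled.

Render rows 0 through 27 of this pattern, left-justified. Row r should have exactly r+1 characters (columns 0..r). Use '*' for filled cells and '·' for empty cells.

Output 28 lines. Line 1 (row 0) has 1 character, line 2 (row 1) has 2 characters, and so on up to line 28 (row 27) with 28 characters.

r0=0: *
r1=1: **
r2=10: *·*
r3=11: ****
r4=100: *···*
r5=101: **··**
r6=110: *·*·*·*
r7=111: ********
r8=1000: *·······*
r9=1001: **······**
r10=1010: *·*·····*·*
r11=1011: ****····****
r12=1100: *···*···*···*
r13=1101: **··**··**··**
r14=1110: *·*·*·*·*·*·*·*
r15=1111: ****************
r16=10000: *···············*
r17=10001: **··············**
r18=10010: *·*·············*·*
r19=10011: ****············****
r20=10100: *···*···········*···*
r21=10101: **··**··········**··**
r22=10110: *·*·*·*·········*·*·*·*
r23=10111: ********········********
r24=11000: *·······*·······*·······*
r25=11001: **······**······**······**
r26=11010: *·*·····*·*·····*·*·····*·*
r27=11011: ****····****····****····****

Answer: *
**
*·*
****
*···*
**··**
*·*·*·*
********
*·······*
**······**
*·*·····*·*
****····****
*···*···*···*
**··**··**··**
*·*·*·*·*·*·*·*
****************
*···············*
**··············**
*·*·············*·*
****············****
*···*···········*···*
**··**··········**··**
*·*·*·*·········*·*·*·*
********········********
*·······*·······*·······*
**······**······**······**
*·*·····*·*·····*·*·····*·*
****····****····****····****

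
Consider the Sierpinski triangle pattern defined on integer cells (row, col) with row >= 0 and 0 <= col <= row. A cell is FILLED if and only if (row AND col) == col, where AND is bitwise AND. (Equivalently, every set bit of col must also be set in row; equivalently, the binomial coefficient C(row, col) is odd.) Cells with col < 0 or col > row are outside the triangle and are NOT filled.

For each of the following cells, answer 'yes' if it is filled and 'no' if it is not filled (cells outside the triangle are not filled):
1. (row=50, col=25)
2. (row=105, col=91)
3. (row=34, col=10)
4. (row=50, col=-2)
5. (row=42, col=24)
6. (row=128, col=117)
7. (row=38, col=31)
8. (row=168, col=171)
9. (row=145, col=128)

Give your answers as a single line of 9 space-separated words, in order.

(50,25): row=0b110010, col=0b11001, row AND col = 0b10000 = 16; 16 != 25 -> empty
(105,91): row=0b1101001, col=0b1011011, row AND col = 0b1001001 = 73; 73 != 91 -> empty
(34,10): row=0b100010, col=0b1010, row AND col = 0b10 = 2; 2 != 10 -> empty
(50,-2): col outside [0, 50] -> not filled
(42,24): row=0b101010, col=0b11000, row AND col = 0b1000 = 8; 8 != 24 -> empty
(128,117): row=0b10000000, col=0b1110101, row AND col = 0b0 = 0; 0 != 117 -> empty
(38,31): row=0b100110, col=0b11111, row AND col = 0b110 = 6; 6 != 31 -> empty
(168,171): col outside [0, 168] -> not filled
(145,128): row=0b10010001, col=0b10000000, row AND col = 0b10000000 = 128; 128 == 128 -> filled

Answer: no no no no no no no no yes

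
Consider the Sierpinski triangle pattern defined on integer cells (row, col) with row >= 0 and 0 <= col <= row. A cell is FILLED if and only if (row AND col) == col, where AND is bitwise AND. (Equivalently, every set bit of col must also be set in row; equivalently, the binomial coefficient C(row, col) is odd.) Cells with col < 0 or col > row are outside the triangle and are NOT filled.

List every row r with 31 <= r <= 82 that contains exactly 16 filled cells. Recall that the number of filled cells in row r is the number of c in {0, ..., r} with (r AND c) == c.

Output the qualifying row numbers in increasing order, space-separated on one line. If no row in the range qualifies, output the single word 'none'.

Answer: 39 43 45 46 51 53 54 57 58 60 71 75 77 78

Derivation:
Row r has 2^popcount(r) filled cells, so we need popcount(r) = log2(16) = 4.
Scan r = 31..82 and keep those with exactly 4 one-bits:
r=31=11111 popcount=5 -> skip
r=32=100000 popcount=1 -> skip
r=33=100001 popcount=2 -> skip
r=34=100010 popcount=2 -> skip
r=35=100011 popcount=3 -> skip
r=36=100100 popcount=2 -> skip
r=37=100101 popcount=3 -> skip
r=38=100110 popcount=3 -> skip
r=39=100111 popcount=4 -> KEEP
r=40=101000 popcount=2 -> skip
r=41=101001 popcount=3 -> skip
r=42=101010 popcount=3 -> skip
r=43=101011 popcount=4 -> KEEP
r=44=101100 popcount=3 -> skip
r=45=101101 popcount=4 -> KEEP
r=46=101110 popcount=4 -> KEEP
r=47=101111 popcount=5 -> skip
r=48=110000 popcount=2 -> skip
r=49=110001 popcount=3 -> skip
r=50=110010 popcount=3 -> skip
r=51=110011 popcount=4 -> KEEP
r=52=110100 popcount=3 -> skip
r=53=110101 popcount=4 -> KEEP
r=54=110110 popcount=4 -> KEEP
r=55=110111 popcount=5 -> skip
r=56=111000 popcount=3 -> skip
r=57=111001 popcount=4 -> KEEP
r=58=111010 popcount=4 -> KEEP
r=59=111011 popcount=5 -> skip
r=60=111100 popcount=4 -> KEEP
r=61=111101 popcount=5 -> skip
r=62=111110 popcount=5 -> skip
r=63=111111 popcount=6 -> skip
r=64=1000000 popcount=1 -> skip
r=65=1000001 popcount=2 -> skip
r=66=1000010 popcount=2 -> skip
r=67=1000011 popcount=3 -> skip
r=68=1000100 popcount=2 -> skip
r=69=1000101 popcount=3 -> skip
r=70=1000110 popcount=3 -> skip
r=71=1000111 popcount=4 -> KEEP
r=72=1001000 popcount=2 -> skip
r=73=1001001 popcount=3 -> skip
r=74=1001010 popcount=3 -> skip
r=75=1001011 popcount=4 -> KEEP
r=76=1001100 popcount=3 -> skip
r=77=1001101 popcount=4 -> KEEP
r=78=1001110 popcount=4 -> KEEP
r=79=1001111 popcount=5 -> skip
r=80=1010000 popcount=2 -> skip
r=81=1010001 popcount=3 -> skip
r=82=1010010 popcount=3 -> skip
Kept rows: 39 43 45 46 51 53 54 57 58 60 71 75 77 78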